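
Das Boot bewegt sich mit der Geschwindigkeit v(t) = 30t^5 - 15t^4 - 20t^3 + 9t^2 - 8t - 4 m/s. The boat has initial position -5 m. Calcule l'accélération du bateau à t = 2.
Pour résoudre ceci, nous devons prendre 1 dérivée de notre équation de la vitesse v(t) = 30·t^5 - 15·t^4 - 20·t^3 + 9·t^2 - 8·t - 4. La dérivée de la vitesse donne l'accélération: a(t) = 150·t^4 - 60·t^3 - 60·t^2 + 18·t - 8. Nous avons l'accélération a(t) = 150·t^4 - 60·t^3 - 60·t^2 + 18·t - 8. En substituant t = 2: a(2) = 1708.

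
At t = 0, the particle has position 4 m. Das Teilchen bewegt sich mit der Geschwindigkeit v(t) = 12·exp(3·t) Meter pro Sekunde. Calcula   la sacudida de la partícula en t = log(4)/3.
Debemos derivar nuestra ecuación de la velocidad v(t) = 12·exp(3·t) 2 veces. Derivando la velocidad, obtenemos la aceleración: a(t) = 36·exp(3·t). Derivando la aceleración, obtenemos la sacudida: j(t) = 108·exp(3·t). Tenemos la sacudida j(t) = 108·exp(3·t). Sustituyendo t = log(4)/3: j(log(4)/3) = 432.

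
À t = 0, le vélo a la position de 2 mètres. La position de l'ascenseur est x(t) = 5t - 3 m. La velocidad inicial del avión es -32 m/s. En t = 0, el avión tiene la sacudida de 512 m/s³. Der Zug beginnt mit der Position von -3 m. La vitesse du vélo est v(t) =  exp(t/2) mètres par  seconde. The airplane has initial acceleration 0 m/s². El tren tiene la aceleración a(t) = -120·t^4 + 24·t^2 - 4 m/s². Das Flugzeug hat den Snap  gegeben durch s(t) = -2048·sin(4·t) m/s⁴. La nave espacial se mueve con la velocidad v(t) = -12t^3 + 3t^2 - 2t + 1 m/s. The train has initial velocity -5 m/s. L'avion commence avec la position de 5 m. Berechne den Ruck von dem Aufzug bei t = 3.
Um dies zu lösen, müssen wir 3 Ableitungen unserer Gleichung für die Position x(t) = 5·t - 3 nehmen. Durch Ableiten von der Position erhalten wir die Geschwindigkeit: v(t) = 5. Durch Ableiten von der Geschwindigkeit erhalten wir die Beschleunigung: a(t) = 0. Die Ableitung von der Beschleunigung ergibt den Ruck: j(t) = 0. Aus der Gleichung für den Ruck j(t) = 0, setzen wir t = 3 ein und erhalten j = 0.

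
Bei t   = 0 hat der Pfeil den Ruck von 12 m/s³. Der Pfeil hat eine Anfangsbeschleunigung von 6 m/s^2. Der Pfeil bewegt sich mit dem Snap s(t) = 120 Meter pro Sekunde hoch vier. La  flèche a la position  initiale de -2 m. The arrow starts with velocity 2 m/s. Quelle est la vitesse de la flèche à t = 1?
Nous devons intégrer notre équation du snap s(t) = 120 3 fois. L'intégrale du snap est le jerk. En utilisant j(0) = 12, nous obtenons j(t) = 120·t + 12. En prenant ∫j(t)dt et en appliquant a(0) = 6, nous trouvons a(t) = 60·t^2 + 12·t + 6. En intégrant l'accélération et en utilisant la condition initiale v(0) = 2, nous obtenons v(t) = 20·t^3 + 6·t^2 + 6·t + 2. De l'équation de la vitesse v(t) = 20·t^3 + 6·t^2 + 6·t + 2, nous substituons t = 1 pour obtenir v = 34.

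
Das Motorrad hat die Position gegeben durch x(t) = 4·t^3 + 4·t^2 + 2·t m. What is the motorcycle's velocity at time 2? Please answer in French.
Pour résoudre ceci, nous devons prendre 1 dérivée de notre équation de la position x(t) = 4·t^3 + 4·t^2 + 2·t. En dérivant la position, nous obtenons la vitesse: v(t) = 12·t^2 + 8·t + 2. De l'équation de la vitesse v(t) = 12·t^2 + 8·t + 2, nous substituons t = 2 pour obtenir v = 66.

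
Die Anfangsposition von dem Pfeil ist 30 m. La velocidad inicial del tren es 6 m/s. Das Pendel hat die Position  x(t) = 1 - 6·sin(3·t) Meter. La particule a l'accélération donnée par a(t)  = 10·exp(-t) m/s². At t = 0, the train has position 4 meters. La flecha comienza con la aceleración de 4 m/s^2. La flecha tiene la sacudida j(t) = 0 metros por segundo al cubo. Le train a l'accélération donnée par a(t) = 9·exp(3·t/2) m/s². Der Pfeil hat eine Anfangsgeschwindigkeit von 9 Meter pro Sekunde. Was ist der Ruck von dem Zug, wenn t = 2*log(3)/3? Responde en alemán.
Um dies zu lösen, müssen wir 1 Ableitung unserer Gleichung für die Beschleunigung a(t) = 9·exp(3·t/2) nehmen. Die Ableitung von der Beschleunigung ergibt den Ruck: j(t) = 27·exp(3·t/2)/2. Wir haben den Ruck j(t) = 27·exp(3·t/2)/2. Durch Einsetzen von t = 2*log(3)/3: j(2*log(3)/3) = 81/2.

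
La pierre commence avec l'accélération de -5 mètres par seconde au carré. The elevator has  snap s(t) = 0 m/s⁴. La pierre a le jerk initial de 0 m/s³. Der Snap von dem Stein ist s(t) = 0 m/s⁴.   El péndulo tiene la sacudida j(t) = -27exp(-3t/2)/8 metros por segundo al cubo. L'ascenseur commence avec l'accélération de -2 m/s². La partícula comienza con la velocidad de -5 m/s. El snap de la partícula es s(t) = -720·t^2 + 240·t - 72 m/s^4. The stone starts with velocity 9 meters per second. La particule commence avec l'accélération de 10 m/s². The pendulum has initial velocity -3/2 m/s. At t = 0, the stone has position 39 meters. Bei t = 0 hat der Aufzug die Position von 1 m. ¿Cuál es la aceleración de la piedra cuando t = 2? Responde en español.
Debemos encontrar la antiderivada de nuestra ecuación del snap s(t) = 0 2 veces. La integral del snap, con j(0) = 0, da la sacudida: j(t) = 0. Tomando ∫j(t)dt y aplicando a(0) = -5, encontramos a(t) = -5. Usando a(t) = -5 y sustituyendo t = 2, encontramos a = -5.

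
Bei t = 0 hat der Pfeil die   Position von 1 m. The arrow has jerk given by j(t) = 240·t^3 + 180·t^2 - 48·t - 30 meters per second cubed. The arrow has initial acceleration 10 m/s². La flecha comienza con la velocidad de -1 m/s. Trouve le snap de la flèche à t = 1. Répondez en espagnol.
Para resolver esto, necesitamos tomar 1 derivada de nuestra ecuación de la sacudida j(t) = 240·t^3 + 180·t^2 - 48·t - 30. Tomando d/dt de j(t), encontramos s(t) = 720·t^2 + 360·t - 48. Tenemos el snap s(t) = 720·t^2 + 360·t - 48. Sustituyendo t = 1: s(1) = 1032.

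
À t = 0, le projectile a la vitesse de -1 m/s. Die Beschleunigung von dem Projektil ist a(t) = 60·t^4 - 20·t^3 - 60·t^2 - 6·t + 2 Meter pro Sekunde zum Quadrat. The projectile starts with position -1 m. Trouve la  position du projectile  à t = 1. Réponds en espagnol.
Partiendo de la aceleración a(t) = 60·t^4 - 20·t^3 - 60·t^2 - 6·t + 2, tomamos 2 integrales. La integral de la aceleración, con v(0) = -1, da la velocidad: v(t) = 12·t^5 - 5·t^4 - 20·t^3 - 3·t^2 + 2·t - 1. La antiderivada de la velocidad es la posición. Usando x(0) = -1, obtenemos x(t) = 2·t^6 - t^5 - 5·t^4 - t^3 + t^2 - t - 1. De la ecuación de la posición x(t) = 2·t^6 - t^5 - 5·t^4 - t^3 + t^2 - t - 1, sustituimos t = 1 para obtener x = -6.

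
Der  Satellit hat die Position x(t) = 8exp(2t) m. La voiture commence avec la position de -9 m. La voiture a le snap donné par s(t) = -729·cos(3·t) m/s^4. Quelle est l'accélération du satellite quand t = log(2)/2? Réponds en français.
En partant de la position x(t) = 8·exp(2·t), nous prenons 2 dérivées. En prenant d/dt de x(t), nous trouvons v(t) = 16·exp(2·t). La dérivée de la vitesse donne l'accélération: a(t) = 32·exp(2·t). De l'équation de l'accélération a(t) = 32·exp(2·t), nous substituons t = log(2)/2 pour obtenir a = 64.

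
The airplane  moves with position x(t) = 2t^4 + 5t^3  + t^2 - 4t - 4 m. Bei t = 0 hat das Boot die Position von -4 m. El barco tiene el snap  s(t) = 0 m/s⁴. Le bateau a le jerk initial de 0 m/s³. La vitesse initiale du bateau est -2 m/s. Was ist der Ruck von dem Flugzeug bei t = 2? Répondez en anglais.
To solve this, we need to take 3 derivatives of our position equation x(t) = 2·t^4 + 5·t^3 + t^2 - 4·t - 4. Taking d/dt of x(t), we find v(t) = 8·t^3 + 15·t^2 + 2·t - 4. The derivative of velocity gives acceleration: a(t) = 24·t^2 + 30·t + 2. The derivative of acceleration gives jerk: j(t) = 48·t + 30. From the given jerk equation j(t) = 48·t + 30, we substitute t = 2 to get j = 126.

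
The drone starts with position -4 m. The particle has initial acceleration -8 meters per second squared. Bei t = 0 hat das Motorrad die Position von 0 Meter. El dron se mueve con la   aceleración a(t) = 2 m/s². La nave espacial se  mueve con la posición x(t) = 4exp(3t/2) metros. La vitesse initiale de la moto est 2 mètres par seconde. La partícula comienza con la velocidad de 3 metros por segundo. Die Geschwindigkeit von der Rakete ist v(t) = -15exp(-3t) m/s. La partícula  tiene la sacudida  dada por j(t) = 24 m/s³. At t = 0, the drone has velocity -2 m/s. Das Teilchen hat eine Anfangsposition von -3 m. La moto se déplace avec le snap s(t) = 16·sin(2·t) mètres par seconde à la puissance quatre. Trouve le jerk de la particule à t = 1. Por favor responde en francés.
En utilisant j(t) = 24 et en substituant t = 1, nous trouvons j = 24.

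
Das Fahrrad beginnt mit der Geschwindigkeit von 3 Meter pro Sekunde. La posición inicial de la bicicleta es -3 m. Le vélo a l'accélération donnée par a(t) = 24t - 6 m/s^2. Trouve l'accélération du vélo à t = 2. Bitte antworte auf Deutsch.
Mit a(t) = 24·t - 6 und Einsetzen von t = 2, finden wir a = 42.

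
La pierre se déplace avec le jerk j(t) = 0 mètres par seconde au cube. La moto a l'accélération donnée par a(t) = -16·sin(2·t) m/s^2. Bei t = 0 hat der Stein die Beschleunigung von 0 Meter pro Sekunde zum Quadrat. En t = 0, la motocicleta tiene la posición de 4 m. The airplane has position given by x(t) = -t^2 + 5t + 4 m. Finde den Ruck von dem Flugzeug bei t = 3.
Um dies zu lösen, müssen wir 3 Ableitungen unserer Gleichung für die Position x(t) = -t^2 + 5·t + 4 nehmen. Die Ableitung von der Position ergibt die Geschwindigkeit: v(t) = 5 - 2·t. Die Ableitung von der Geschwindigkeit ergibt die Beschleunigung: a(t) = -2. Durch Ableiten von der Beschleunigung erhalten wir den Ruck: j(t) = 0. Wir haben den Ruck j(t) = 0. Durch Einsetzen von t = 3: j(3) = 0.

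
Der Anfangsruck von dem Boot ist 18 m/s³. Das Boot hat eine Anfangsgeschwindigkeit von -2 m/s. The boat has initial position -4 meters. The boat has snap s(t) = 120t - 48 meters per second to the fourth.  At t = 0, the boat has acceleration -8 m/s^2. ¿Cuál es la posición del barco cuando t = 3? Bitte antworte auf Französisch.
En partant du snap s(t) = 120·t - 48, nous prenons 4 primitives. En prenant ∫s(t)dt et en appliquant j(0) = 18, nous trouvons j(t) = 60·t^2 - 48·t + 18. En prenant ∫j(t)dt et en appliquant a(0) = -8, nous trouvons a(t) = 20·t^3 - 24·t^2 + 18·t - 8. La primitive de l'accélération est la vitesse. En utilisant v(0) = -2, nous obtenons v(t) = 5·t^4 - 8·t^3 + 9·t^2 - 8·t - 2. L'intégrale de la vitesse est la position. En utilisant x(0) = -4, nous obtenons x(t) = t^5 - 2·t^4 + 3·t^3 - 4·t^2 - 2·t - 4. En utilisant x(t) = t^5 - 2·t^4 + 3·t^3 - 4·t^2 - 2·t - 4 et en substituant t = 3, nous trouvons x = 116.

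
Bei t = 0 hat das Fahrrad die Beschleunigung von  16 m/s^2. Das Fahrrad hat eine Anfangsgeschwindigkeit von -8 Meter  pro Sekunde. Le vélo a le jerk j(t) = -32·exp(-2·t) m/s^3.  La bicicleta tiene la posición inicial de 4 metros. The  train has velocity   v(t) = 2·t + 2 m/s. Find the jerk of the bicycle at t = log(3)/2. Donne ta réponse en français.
En utilisant j(t) = -32·exp(-2·t) et en substituant t = log(3)/2, nous trouvons j = -32/3.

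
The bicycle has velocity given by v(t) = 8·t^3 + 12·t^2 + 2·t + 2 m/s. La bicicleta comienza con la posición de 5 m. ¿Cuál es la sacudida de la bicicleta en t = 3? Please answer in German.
Ausgehend von der Geschwindigkeit v(t) = 8·t^3 + 12·t^2 + 2·t + 2, nehmen wir 2 Ableitungen. Die Ableitung von der Geschwindigkeit ergibt die Beschleunigung: a(t) = 24·t^2 + 24·t + 2. Mit d/dt von a(t) finden wir j(t) = 48·t + 24. Aus der Gleichung für den Ruck j(t) = 48·t + 24, setzen wir t = 3 ein und erhalten j = 168.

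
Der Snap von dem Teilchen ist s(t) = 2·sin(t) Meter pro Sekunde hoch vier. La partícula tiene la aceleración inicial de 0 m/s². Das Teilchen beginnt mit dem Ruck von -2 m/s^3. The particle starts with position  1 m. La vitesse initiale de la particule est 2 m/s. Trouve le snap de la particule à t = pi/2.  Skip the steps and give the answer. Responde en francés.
Le snap à t = pi/2 est s = 2.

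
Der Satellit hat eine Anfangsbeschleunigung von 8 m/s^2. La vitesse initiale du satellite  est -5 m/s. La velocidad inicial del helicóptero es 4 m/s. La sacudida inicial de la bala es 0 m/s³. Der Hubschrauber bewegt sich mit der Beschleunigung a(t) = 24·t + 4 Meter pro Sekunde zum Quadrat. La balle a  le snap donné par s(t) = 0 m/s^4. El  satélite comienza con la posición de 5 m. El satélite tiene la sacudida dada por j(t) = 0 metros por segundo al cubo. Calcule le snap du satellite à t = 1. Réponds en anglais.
We must differentiate our jerk equation j(t) = 0 1 time. Differentiating jerk, we get snap: s(t) = 0. We have snap s(t) = 0. Substituting t = 1: s(1) = 0.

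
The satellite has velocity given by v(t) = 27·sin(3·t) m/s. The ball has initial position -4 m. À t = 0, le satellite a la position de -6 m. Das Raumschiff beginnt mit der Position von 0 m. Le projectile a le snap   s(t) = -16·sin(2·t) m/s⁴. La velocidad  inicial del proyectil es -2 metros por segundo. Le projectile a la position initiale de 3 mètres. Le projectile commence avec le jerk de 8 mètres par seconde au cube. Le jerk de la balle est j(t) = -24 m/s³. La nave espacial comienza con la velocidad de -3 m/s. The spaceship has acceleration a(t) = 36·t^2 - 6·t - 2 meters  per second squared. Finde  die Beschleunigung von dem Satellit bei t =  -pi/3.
Ausgehend von der Geschwindigkeit v(t) = 27·sin(3·t), nehmen wir 1 Ableitung. Mit d/dt von v(t) finden wir a(t) = 81·cos(3·t). Wir haben die Beschleunigung a(t) = 81·cos(3·t). Durch Einsetzen von t = -pi/3: a(-pi/3) = -81.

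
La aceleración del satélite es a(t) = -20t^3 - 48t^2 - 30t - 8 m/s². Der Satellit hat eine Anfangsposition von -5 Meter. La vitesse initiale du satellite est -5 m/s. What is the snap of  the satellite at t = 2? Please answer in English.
Starting from acceleration a(t) = -20·t^3 - 48·t^2 - 30·t - 8, we take 2 derivatives. Taking d/dt of a(t), we find j(t) = -60·t^2 - 96·t - 30. Differentiating jerk, we get snap: s(t) = -120·t - 96. Using s(t) = -120·t - 96 and substituting t = 2, we find s = -336.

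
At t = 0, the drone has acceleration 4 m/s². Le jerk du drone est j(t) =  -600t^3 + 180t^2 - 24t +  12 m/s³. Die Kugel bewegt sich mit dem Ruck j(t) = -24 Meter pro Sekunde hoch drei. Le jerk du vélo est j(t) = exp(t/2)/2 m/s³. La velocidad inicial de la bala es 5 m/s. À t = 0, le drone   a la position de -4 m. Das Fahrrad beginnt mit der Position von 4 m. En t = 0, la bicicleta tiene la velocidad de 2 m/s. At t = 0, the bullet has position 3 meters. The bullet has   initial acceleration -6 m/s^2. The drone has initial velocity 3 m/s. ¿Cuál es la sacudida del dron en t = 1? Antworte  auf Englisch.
Using j(t) = -600·t^3 + 180·t^2 - 24·t + 12 and substituting t = 1, we find j = -432.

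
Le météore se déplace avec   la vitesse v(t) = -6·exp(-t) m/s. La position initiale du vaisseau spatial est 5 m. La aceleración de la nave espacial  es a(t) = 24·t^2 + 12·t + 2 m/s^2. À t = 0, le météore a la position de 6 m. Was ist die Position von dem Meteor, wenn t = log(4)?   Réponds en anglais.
We need to integrate our velocity equation v(t) = -6·exp(-t) 1 time. The integral of velocity is position. Using x(0) = 6, we get x(t) = 6·exp(-t). Using x(t) = 6·exp(-t) and substituting t = log(4), we find x = 3/2.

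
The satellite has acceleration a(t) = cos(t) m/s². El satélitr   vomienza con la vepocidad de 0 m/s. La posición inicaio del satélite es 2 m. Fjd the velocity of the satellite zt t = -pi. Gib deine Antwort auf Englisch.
We need to integrate our acceleration equation a(t) = cos(t) 1 time. The antiderivative of acceleration is velocity. Using v(0) = 0, we get v(t) = sin(t). From the given velocity equation v(t) = sin(t), we substitute t = -pi to get v = 0.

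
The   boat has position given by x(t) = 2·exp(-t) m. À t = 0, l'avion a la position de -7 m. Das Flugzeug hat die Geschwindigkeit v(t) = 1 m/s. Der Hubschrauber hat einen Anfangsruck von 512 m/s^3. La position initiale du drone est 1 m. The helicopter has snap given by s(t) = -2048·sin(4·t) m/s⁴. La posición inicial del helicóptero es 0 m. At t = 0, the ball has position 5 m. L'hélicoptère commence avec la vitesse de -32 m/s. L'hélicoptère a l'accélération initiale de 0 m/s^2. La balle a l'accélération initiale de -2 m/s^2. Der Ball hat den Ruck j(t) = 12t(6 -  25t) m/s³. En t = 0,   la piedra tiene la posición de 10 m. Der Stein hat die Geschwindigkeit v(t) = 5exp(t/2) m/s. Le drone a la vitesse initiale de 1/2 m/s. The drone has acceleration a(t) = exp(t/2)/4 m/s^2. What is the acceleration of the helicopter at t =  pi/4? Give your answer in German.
Wir müssen unsere Gleichung für den Snap s(t) = -2048·sin(4·t) 2-mal integrieren. Mit ∫s(t)dt und Anwendung von j(0) = 512, finden wir j(t) = 512·cos(4·t). Das Integral von dem Ruck, mit a(0) = 0, ergibt die Beschleunigung: a(t) = 128·sin(4·t). Aus der Gleichung für die Beschleunigung a(t) = 128·sin(4·t), setzen wir t = pi/4 ein und erhalten a = 0.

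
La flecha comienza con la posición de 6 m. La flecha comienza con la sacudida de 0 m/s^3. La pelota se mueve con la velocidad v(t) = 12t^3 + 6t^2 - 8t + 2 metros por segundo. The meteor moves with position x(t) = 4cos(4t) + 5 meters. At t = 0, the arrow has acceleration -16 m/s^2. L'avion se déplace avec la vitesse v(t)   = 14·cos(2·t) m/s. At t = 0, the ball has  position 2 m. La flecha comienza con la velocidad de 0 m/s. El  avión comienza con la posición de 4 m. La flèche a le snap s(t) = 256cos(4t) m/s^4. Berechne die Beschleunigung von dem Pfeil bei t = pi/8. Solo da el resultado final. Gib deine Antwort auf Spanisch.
La respuesta es 0.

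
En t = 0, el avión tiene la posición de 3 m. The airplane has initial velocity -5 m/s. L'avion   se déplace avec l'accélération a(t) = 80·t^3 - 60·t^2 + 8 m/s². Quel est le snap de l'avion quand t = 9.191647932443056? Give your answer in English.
We must differentiate our acceleration equation a(t) = 80·t^3 - 60·t^2 + 8 2 times. Taking d/dt of a(t), we find j(t) = 240·t^2 - 120·t. The derivative of jerk gives snap: s(t) = 480·t - 120. We have snap s(t) = 480·t - 120. Substituting t = 9.191647932443056: s(9.191647932443056) = 4291.99100757267.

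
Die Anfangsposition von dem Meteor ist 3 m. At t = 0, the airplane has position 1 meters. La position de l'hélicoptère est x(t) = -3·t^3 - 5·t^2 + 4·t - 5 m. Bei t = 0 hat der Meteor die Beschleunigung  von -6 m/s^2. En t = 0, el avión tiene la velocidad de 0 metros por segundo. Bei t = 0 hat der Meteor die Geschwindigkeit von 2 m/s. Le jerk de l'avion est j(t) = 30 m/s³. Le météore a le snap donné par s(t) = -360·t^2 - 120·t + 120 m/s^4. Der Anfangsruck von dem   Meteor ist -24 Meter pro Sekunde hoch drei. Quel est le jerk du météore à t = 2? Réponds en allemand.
Um dies zu lösen, müssen wir 1 Stammfunktion unserer Gleichung für den Snap s(t) = -360·t^2 - 120·t + 120 finden. Durch Integration von dem Snap und Verwendung der Anfangsbedingung j(0) = -24, erhalten wir j(t) = -120·t^3 - 60·t^2 + 120·t - 24. Wir haben den Ruck j(t) = -120·t^3 - 60·t^2 + 120·t - 24. Durch Einsetzen von t = 2: j(2) = -984.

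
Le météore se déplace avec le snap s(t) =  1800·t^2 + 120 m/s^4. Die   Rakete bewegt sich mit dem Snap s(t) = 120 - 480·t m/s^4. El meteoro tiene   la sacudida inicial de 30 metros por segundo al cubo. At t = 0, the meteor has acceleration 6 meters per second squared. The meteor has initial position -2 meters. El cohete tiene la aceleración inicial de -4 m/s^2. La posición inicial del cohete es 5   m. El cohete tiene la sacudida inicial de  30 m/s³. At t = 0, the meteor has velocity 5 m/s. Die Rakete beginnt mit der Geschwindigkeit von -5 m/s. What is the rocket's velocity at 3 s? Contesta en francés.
Nous devons trouver la primitive de notre équation du snap s(t) = 120 - 480·t 3 fois. L'intégrale du snap, avec j(0) = 30, donne le jerk: j(t) = -240·t^2 + 120·t + 30. En prenant ∫j(t)dt et en appliquant a(0) = -4, nous trouvons a(t) = -80·t^3 + 60·t^2 + 30·t - 4. En prenant ∫a(t)dt et en appliquant v(0) = -5, nous trouvons v(t) = -20·t^4 + 20·t^3 + 15·t^2 - 4·t - 5. Nous avons la vitesse v(t) = -20·t^4 + 20·t^3 + 15·t^2 - 4·t - 5. En substituant t = 3: v(3) = -962.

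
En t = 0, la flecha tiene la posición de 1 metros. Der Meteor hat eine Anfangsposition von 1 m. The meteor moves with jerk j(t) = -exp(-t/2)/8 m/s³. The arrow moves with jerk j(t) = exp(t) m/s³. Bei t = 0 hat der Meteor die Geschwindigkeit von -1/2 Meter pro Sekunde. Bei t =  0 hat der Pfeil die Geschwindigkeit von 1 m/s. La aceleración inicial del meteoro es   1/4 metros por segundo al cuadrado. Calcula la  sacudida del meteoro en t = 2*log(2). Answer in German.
Wir haben den Ruck j(t) = -exp(-t/2)/8. Durch Einsetzen von t = 2*log(2): j(2*log(2)) = -1/16.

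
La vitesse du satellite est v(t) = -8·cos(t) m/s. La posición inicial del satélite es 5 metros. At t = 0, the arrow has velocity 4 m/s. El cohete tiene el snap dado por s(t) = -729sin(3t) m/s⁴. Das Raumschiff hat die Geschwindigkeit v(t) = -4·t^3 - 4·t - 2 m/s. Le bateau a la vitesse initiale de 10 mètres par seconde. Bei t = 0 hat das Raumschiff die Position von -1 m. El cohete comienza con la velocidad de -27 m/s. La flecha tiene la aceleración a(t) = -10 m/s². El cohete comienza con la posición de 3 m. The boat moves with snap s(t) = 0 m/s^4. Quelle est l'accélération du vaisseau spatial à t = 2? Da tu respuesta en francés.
En partant de la vitesse v(t) = -4·t^3 - 4·t - 2, nous prenons 1 dérivée. En dérivant la vitesse, nous obtenons l'accélération: a(t) = -12·t^2 - 4. De l'équation de l'accélération a(t) = -12·t^2 - 4, nous substituons t = 2 pour obtenir a = -52.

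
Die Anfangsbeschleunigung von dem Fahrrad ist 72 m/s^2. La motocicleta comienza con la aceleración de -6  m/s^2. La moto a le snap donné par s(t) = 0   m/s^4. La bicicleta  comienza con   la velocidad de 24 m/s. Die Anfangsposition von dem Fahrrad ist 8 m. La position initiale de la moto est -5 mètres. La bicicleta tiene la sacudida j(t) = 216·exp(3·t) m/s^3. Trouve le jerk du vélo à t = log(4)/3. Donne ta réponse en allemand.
Wir haben den Ruck j(t) = 216·exp(3·t). Durch Einsetzen von t = log(4)/3: j(log(4)/3) = 864.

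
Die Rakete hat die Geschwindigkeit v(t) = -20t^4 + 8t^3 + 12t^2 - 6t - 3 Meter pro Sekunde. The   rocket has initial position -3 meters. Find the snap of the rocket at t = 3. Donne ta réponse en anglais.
We must differentiate our velocity equation v(t) = -20·t^4 + 8·t^3 + 12·t^2 - 6·t - 3 3 times. Taking d/dt of v(t), we find a(t) = -80·t^3 + 24·t^2 + 24·t - 6. Taking d/dt of a(t), we find j(t) = -240·t^2 + 48·t + 24. Differentiating jerk, we get snap: s(t) = 48 - 480·t. Using s(t) = 48 - 480·t and substituting t = 3, we find s = -1392.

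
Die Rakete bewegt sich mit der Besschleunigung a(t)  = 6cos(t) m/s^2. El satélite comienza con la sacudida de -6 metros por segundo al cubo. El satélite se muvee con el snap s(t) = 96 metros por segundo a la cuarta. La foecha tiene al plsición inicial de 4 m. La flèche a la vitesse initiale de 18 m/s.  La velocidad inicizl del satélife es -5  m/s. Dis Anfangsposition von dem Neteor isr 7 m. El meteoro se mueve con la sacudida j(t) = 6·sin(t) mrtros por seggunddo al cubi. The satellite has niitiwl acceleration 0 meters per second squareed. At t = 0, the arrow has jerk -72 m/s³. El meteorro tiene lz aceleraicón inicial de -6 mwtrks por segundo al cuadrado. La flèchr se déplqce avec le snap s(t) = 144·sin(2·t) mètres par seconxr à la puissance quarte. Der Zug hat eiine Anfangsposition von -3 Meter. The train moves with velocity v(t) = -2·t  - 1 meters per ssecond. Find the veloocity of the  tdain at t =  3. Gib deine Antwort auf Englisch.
We have velocity v(t) = -2·t - 1. Substituting t = 3: v(3) = -7.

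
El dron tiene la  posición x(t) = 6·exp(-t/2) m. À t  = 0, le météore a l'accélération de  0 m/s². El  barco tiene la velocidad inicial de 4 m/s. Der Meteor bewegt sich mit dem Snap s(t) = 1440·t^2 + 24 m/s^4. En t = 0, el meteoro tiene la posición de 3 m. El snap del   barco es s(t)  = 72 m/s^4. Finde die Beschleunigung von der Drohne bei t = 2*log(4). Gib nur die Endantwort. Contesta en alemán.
Die Antwort ist 3/8.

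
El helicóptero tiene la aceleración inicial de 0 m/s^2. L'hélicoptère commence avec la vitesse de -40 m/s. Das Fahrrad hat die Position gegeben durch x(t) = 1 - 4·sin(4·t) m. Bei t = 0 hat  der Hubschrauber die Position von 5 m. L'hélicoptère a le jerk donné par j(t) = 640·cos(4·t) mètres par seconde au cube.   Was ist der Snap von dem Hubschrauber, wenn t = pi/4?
Um dies zu lösen, müssen wir 1 Ableitung unserer Gleichung für den Ruck j(t) = 640·cos(4·t) nehmen. Mit d/dt von j(t) finden wir s(t) = -2560·sin(4·t). Aus der Gleichung für den Snap s(t) = -2560·sin(4·t), setzen wir t = pi/4 ein und erhalten s = 0.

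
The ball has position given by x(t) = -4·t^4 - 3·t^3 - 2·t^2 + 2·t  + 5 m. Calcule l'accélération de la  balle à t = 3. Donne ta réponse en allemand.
Um dies zu lösen, müssen wir 2 Ableitungen unserer Gleichung für die Position x(t) = -4·t^4 - 3·t^3 - 2·t^2 + 2·t + 5 nehmen. Mit d/dt von x(t) finden wir v(t) = -16·t^3 - 9·t^2 - 4·t + 2. Die Ableitung von der Geschwindigkeit ergibt die Beschleunigung: a(t) = -48·t^2 - 18·t - 4. Mit a(t) = -48·t^2 - 18·t - 4 und Einsetzen von t = 3, finden wir a = -490.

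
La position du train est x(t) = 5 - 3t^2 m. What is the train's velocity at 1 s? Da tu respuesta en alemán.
Wir müssen unsere Gleichung für die Position x(t) = 5 - 3·t^2 1-mal ableiten. Mit d/dt von x(t) finden wir v(t) = -6·t. Mit v(t) = -6·t und Einsetzen von t = 1, finden wir v = -6.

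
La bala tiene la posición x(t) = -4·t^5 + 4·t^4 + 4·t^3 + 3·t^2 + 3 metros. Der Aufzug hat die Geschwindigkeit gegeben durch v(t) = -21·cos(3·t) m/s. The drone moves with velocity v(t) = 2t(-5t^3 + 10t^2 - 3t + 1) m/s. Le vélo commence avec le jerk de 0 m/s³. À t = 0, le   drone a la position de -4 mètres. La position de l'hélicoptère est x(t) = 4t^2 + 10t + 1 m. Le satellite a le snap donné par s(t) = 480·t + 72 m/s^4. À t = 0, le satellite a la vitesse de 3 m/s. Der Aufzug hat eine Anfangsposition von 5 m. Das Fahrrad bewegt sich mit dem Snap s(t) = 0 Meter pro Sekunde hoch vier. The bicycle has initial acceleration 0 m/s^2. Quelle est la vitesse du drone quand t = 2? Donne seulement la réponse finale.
À t = 2, v = -20.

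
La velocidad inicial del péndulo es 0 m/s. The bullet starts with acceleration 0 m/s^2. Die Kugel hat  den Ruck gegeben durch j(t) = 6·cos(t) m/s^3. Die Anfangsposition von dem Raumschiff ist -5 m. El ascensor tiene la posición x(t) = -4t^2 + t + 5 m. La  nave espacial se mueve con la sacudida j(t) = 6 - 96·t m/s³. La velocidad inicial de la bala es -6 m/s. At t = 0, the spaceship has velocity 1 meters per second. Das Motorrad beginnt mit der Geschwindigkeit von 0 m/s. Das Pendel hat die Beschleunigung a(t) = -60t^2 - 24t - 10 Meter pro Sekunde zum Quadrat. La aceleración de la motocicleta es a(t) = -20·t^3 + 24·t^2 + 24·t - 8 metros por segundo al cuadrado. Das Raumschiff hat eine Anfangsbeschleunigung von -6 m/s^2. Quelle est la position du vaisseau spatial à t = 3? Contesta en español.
Debemos encontrar la antiderivada de nuestra ecuación de la sacudida j(t) = 6 - 96·t 3 veces. La antiderivada de la sacudida, con a(0) = -6, da la aceleración: a(t) = -48·t^2 + 6·t - 6. Tomando ∫a(t)dt y aplicando v(0) = 1, encontramos v(t) = -16·t^3 + 3·t^2 - 6·t + 1. Integrando la velocidad y usando la condición inicial x(0) = -5, obtenemos x(t) = -4·t^4 + t^3 - 3·t^2 + t - 5. Usando x(t) = -4·t^4 + t^3 - 3·t^2 + t - 5 y sustituyendo t = 3, encontramos x = -326.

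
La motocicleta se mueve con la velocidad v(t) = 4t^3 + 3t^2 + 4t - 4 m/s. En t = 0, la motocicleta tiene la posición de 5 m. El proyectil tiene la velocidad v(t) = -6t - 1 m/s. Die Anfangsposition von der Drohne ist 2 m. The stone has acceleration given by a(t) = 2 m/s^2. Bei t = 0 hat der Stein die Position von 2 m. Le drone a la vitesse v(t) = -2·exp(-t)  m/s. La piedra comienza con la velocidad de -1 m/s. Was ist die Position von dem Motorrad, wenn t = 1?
Ausgehend von der Geschwindigkeit v(t) = 4·t^3 + 3·t^2 + 4·t - 4, nehmen wir 1 Integral. Das Integral von der Geschwindigkeit, mit x(0) = 5, ergibt die Position: x(t) = t^4 + t^3 + 2·t^2 - 4·t + 5. Mit x(t) = t^4 + t^3 + 2·t^2 - 4·t + 5 und Einsetzen von t = 1, finden wir x = 5.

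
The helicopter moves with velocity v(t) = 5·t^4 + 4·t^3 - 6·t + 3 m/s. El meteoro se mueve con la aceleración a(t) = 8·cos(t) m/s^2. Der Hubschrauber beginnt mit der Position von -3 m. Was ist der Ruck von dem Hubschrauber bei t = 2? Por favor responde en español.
Partiendo de la velocidad v(t) = 5·t^4 + 4·t^3 - 6·t + 3, tomamos 2 derivadas. La derivada de la velocidad da la aceleración: a(t) = 20·t^3 + 12·t^2 - 6. Tomando d/dt de a(t), encontramos j(t) = 60·t^2 + 24·t. De la ecuación de la sacudida j(t) = 60·t^2 + 24·t, sustituimos t = 2 para obtener j = 288.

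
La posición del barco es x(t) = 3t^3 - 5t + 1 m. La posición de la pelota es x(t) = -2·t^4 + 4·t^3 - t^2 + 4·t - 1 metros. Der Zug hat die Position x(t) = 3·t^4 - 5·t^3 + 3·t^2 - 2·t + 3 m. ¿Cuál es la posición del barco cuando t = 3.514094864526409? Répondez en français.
Nous avons la position x(t) = 3·t^3 - 5·t + 1. En substituant t = 3.514094864526409: x(3.514094864526409) = 113.614750845872.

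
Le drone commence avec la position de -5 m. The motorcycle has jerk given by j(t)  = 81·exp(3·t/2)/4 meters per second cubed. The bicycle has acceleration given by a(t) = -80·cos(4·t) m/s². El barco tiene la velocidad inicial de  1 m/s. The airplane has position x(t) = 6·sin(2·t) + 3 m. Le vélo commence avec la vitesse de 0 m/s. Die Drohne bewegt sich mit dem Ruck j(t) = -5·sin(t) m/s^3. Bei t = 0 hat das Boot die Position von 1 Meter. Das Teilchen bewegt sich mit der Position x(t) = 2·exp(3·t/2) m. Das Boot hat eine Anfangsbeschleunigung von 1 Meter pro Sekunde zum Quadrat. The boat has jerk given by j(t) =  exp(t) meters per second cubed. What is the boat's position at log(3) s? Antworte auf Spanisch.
Debemos encontrar la antiderivada de nuestra ecuación de la sacudida j(t) = exp(t) 3 veces. La antiderivada de la sacudida es la aceleración. Usando a(0) = 1, obtenemos a(t) = exp(t). La integral de la aceleración, con v(0) = 1, da la velocidad: v(t) = exp(t). La antiderivada de la velocidad es la posición. Usando x(0) = 1, obtenemos x(t) = exp(t). Tenemos la posición x(t) = exp(t). Sustituyendo t = log(3): x(log(3)) = 3.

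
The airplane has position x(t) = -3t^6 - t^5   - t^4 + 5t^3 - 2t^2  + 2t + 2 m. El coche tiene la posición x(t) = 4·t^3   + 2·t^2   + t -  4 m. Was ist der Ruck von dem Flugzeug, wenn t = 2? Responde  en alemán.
Um dies zu lösen, müssen wir 3 Ableitungen unserer Gleichung für die Position x(t) = -3·t^6 - t^5 - t^4 + 5·t^3 - 2·t^2 + 2·t + 2 nehmen. Durch Ableiten von der Position erhalten wir die Geschwindigkeit: v(t) = -18·t^5 - 5·t^4 - 4·t^3 + 15·t^2 - 4·t + 2. Mit d/dt von v(t) finden wir a(t) = -90·t^4 - 20·t^3 - 12·t^2 + 30·t - 4. Mit d/dt von a(t) finden wir j(t) = -360·t^3 - 60·t^2 - 24·t + 30. Mit j(t) = -360·t^3 - 60·t^2 - 24·t + 30 und Einsetzen von t = 2, finden wir j = -3138.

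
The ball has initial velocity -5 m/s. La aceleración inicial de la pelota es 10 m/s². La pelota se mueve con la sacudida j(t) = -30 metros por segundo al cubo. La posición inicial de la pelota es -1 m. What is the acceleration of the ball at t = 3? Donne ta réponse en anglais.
To solve this, we need to take 1 antiderivative of our jerk equation j(t) = -30. Taking ∫j(t)dt and applying a(0) = 10, we find a(t) = 10 - 30·t. Using a(t) = 10 - 30·t and substituting t = 3, we find a = -80.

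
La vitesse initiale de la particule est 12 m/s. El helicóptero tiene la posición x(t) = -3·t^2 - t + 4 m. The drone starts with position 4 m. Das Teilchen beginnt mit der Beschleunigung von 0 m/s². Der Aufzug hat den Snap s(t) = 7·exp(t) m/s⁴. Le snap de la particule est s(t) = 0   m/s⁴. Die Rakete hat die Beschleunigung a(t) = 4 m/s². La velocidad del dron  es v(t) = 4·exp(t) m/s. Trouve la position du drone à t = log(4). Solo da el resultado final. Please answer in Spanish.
La posición en t = log(4) es x = 16.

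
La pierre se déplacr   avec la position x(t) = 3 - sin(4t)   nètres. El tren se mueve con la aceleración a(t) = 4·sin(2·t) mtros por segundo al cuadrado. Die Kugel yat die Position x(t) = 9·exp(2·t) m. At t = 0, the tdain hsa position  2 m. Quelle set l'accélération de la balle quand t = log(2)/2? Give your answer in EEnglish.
We must differentiate our position equation x(t) = 9·exp(2·t) 2 times. Differentiating position, we get velocity: v(t) = 18·exp(2·t). The derivative of velocity gives acceleration: a(t) = 36·exp(2·t). We have acceleration a(t) = 36·exp(2·t). Substituting t = log(2)/2: a(log(2)/2) = 72.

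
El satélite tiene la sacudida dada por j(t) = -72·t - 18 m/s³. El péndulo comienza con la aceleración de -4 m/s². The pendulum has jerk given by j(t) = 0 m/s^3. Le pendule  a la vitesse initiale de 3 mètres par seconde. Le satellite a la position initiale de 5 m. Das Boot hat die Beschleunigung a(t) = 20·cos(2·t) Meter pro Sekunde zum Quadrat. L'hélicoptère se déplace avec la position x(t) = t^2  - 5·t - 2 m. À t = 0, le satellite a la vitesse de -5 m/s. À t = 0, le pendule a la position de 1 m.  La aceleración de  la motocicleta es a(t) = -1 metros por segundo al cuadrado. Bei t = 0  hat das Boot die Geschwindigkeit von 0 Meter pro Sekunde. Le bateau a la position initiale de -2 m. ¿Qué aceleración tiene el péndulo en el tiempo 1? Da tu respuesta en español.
Debemos encontrar la integral de nuestra ecuación de la sacudida j(t) = 0 1 vez. Integrando la sacudida y usando la condición inicial a(0) = -4, obtenemos a(t) = -4. Tenemos la aceleración a(t) = -4. Sustituyendo t = 1: a(1) = -4.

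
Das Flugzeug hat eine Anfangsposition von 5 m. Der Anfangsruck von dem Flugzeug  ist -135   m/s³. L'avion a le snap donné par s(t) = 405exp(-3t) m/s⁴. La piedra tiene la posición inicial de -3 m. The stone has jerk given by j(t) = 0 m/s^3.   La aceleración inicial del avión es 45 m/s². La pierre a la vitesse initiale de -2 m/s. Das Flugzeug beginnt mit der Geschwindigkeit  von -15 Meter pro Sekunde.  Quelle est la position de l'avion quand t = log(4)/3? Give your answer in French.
Nous devons intégrer notre équation du snap s(t) = 405·exp(-3·t) 4 fois. En intégrant le snap et en utilisant la condition initiale j(0) = -135, nous obtenons j(t) = -135·exp(-3·t). La primitive du jerk, avec a(0) = 45, donne l'accélération: a(t) = 45·exp(-3·t). La primitive de l'accélération, avec v(0) = -15, donne la vitesse: v(t) = -15·exp(-3·t). En intégrant la vitesse et en utilisant la condition initiale x(0) = 5, nous obtenons x(t) = 5·exp(-3·t). En utilisant x(t) = 5·exp(-3·t) et en substituant t = log(4)/3, nous trouvons x = 5/4.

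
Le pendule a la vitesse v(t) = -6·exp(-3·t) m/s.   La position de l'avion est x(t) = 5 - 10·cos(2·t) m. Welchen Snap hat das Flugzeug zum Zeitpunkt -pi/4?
Wir müssen unsere Gleichung für die Position x(t) = 5 - 10·cos(2·t) 4-mal ableiten. Die Ableitung von der Position ergibt die Geschwindigkeit: v(t) = 20·sin(2·t). Mit d/dt von v(t) finden wir a(t) = 40·cos(2·t). Mit d/dt von a(t) finden wir j(t) = -80·sin(2·t). Mit d/dt von j(t) finden wir s(t) = -160·cos(2·t). Aus der Gleichung für den Snap s(t) = -160·cos(2·t), setzen wir t = -pi/4 ein und erhalten s = 0.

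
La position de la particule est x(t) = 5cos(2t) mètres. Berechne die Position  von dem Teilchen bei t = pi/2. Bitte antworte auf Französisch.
Nous avons la position x(t) = 5·cos(2·t). En substituant t = pi/2: x(pi/2) = -5.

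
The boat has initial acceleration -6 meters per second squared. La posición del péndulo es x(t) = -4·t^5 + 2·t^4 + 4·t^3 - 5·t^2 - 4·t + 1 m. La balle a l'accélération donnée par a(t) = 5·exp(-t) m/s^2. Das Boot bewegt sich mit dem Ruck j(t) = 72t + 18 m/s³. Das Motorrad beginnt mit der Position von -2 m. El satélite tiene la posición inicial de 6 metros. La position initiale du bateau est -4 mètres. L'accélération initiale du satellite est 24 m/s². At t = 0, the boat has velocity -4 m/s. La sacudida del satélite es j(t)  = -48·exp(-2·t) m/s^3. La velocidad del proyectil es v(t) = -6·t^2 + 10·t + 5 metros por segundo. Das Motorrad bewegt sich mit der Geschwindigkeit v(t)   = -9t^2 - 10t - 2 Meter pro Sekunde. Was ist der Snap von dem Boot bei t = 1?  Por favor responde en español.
Debemos derivar nuestra ecuación de la sacudida j(t) = 72·t + 18 1 vez. La derivada de la sacudida da el snap: s(t) = 72. Usando s(t) = 72 y sustituyendo t = 1, encontramos s = 72.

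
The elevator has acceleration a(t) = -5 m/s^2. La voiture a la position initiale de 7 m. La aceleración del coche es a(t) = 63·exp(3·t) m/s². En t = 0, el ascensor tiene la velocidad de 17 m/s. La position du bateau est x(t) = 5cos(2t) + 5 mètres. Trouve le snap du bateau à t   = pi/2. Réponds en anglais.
We must differentiate our position equation x(t) = 5·cos(2·t) + 5 4 times. Taking d/dt of x(t), we find v(t) = -10·sin(2·t). Taking d/dt of v(t), we find a(t) = -20·cos(2·t). Differentiating acceleration, we get jerk: j(t) = 40·sin(2·t). The derivative of jerk gives snap: s(t) = 80·cos(2·t). We have snap s(t) = 80·cos(2·t). Substituting t = pi/2: s(pi/2) = -80.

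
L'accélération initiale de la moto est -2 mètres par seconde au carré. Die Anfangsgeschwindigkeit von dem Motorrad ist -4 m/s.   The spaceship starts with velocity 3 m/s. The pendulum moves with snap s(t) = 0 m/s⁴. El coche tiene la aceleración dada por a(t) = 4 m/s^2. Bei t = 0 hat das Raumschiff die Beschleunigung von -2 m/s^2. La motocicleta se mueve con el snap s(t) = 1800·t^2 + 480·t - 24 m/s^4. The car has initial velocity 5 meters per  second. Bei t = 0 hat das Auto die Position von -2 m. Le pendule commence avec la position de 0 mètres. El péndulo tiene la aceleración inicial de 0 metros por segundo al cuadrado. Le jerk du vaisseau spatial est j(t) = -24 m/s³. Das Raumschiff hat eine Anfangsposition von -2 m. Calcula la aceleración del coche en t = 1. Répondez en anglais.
Using a(t) = 4 and substituting t = 1, we find a = 4.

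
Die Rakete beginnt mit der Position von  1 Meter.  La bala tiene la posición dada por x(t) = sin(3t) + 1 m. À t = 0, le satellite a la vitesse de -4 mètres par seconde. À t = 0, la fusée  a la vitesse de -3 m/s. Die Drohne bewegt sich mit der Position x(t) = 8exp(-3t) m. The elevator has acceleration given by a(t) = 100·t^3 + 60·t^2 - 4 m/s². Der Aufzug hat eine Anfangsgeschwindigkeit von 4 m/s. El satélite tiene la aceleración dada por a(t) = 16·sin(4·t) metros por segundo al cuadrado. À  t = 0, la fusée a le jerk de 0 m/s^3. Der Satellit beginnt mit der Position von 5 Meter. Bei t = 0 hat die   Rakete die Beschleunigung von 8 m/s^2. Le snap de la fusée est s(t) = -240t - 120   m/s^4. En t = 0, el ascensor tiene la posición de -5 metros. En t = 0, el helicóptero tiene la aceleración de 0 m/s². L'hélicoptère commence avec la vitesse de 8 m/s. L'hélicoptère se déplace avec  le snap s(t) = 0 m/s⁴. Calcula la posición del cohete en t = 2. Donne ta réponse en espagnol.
Necesitamos integrar nuestra ecuación del snap s(t) = -240·t - 120 4 veces. La antiderivada del snap, con j(0) = 0, da la sacudida: j(t) = 120·t·(-t - 1). Integrando la sacudida y usando la condición inicial a(0) = 8, obtenemos a(t) = -40·t^3 - 60·t^2 + 8. La antiderivada de la aceleración es la velocidad. Usando v(0) = -3, obtenemos v(t) = -10·t^4 - 20·t^3 + 8·t - 3. Tomando ∫v(t)dt y aplicando x(0) = 1, encontramos x(t) = -2·t^5 - 5·t^4 + 4·t^2 - 3·t + 1. De la ecuación de la posición x(t) = -2·t^5 - 5·t^4 + 4·t^2 - 3·t + 1, sustituimos t = 2 para obtener x = -133.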